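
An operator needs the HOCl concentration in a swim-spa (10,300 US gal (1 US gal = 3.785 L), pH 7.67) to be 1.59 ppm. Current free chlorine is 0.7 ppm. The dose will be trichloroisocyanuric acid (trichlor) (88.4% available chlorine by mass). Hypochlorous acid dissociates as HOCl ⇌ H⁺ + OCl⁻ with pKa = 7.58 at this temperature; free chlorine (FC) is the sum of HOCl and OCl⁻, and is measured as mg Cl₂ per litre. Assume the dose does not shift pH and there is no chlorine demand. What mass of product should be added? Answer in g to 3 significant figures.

Volume: 10,300 US gal × 3.785 L/gal = 38,986 L.
[OCl⁻]/[HOCl] = 10^(pH − pKa) = 10^(7.67 − 7.58) = 1.23; fraction as HOCl = 1/(1 + 1.23) = 0.4484.
Free chlorine required for 1.59 ppm HOCl: 1.59 / 0.4484 = 3.546 ppm.
FC to add: 3.546 − 0.7 = 2.846 mg/L as Cl₂.
Cl₂ equivalent: 2.846 mg/L × 38,986 L = 111 g.
Product at 88.4% available Cl: 111 / 0.884 = 125.5 g.

126 g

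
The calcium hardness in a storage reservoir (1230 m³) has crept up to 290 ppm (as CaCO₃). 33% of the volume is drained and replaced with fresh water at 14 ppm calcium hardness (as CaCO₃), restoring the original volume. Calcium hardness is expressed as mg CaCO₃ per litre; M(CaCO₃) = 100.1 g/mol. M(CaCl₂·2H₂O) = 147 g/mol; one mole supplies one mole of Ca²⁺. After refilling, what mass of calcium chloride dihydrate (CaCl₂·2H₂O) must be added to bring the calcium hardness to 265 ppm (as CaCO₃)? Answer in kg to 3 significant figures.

119 kg

Volume: 1230 m³ = 1,230,000 L.
After draining 33% and refilling: 290 × 0.67 + 14 × 0.33 = 198.92 ppm.
Deficit to target: 265 − 198.92 = 66.08 mg/L.
As CaCO₃: 66.08 mg/L × 1,230,000 L = 81,280 g; ÷ 100.1 = 812 mol Ca²⁺.
Mass: 812 × 147 = 119,400 g.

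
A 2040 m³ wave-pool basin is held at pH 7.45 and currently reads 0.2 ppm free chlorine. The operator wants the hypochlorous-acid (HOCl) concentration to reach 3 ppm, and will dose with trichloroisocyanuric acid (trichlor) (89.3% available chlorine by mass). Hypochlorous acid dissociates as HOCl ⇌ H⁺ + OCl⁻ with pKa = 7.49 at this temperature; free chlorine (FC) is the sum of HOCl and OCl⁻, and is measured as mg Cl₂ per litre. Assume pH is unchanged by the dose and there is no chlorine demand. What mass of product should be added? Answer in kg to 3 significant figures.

Volume: 2040 m³ = 2,040,000 L.
[OCl⁻]/[HOCl] = 10^(pH − pKa) = 10^(7.45 − 7.49) = 0.912; fraction as HOCl = 1/(1 + 0.912) = 0.523.
Free chlorine required for 3 ppm HOCl: 3 / 0.523 = 5.736 ppm.
FC to add: 5.736 − 0.2 = 5.536 mg/L as Cl₂.
Cl₂ equivalent: 5.536 mg/L × 2,040,000 L = 11,290 g.
Product at 89.3% available Cl: 11,290 / 0.893 = 12,650 g.

12.6 kg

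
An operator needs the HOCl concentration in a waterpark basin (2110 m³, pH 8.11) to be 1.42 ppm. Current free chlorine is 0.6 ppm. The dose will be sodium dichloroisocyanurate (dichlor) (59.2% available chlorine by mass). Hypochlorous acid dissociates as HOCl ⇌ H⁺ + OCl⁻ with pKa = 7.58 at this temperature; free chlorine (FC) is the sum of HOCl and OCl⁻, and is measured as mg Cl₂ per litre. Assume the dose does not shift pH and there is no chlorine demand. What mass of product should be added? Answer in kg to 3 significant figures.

20.1 kg

Volume: 2110 m³ = 2,110,000 L.
[OCl⁻]/[HOCl] = 10^(pH − pKa) = 10^(8.11 − 7.58) = 3.388; fraction as HOCl = 1/(1 + 3.388) = 0.2279.
Free chlorine required for 1.42 ppm HOCl: 1.42 / 0.2279 = 6.232 ppm.
FC to add: 6.232 − 0.6 = 5.632 mg/L as Cl₂.
Cl₂ equivalent: 5.632 mg/L × 2,110,000 L = 11,880 g.
Product at 59.2% available Cl: 11,880 / 0.592 = 20,070 g.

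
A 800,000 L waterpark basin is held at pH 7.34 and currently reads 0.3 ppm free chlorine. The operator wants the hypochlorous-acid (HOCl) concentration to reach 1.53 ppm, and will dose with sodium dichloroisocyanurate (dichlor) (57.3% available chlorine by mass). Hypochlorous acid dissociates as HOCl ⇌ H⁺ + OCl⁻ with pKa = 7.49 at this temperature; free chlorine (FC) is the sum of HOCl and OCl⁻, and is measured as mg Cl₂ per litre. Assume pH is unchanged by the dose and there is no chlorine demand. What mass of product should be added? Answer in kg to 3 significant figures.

3.23 kg

[OCl⁻]/[HOCl] = 10^(pH − pKa) = 10^(7.34 − 7.49) = 0.7079; fraction as HOCl = 1/(1 + 0.7079) = 0.5855.
Free chlorine required for 1.53 ppm HOCl: 1.53 / 0.5855 = 2.613 ppm.
FC to add: 2.613 − 0.3 = 2.313 mg/L as Cl₂.
Cl₂ equivalent: 2.313 mg/L × 800,000 L = 1851 g.
Product at 57.3% available Cl: 1851 / 0.573 = 3230 g.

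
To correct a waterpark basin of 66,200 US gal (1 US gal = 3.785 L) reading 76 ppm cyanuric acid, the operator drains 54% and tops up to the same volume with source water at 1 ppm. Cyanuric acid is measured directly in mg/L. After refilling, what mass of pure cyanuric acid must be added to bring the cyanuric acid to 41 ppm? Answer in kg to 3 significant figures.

1.38 kg

Volume: 66,200 US gal × 3.785 L/gal = 250,567 L.
After draining 54% and refilling: 76 × 0.46 + 1 × 0.54 = 35.5 ppm.
Deficit to target: 41 − 35.5 = 5.5 mg/L.
Mass: 5.5 mg/L × 250,567 L = 1378 g cyanuric acid.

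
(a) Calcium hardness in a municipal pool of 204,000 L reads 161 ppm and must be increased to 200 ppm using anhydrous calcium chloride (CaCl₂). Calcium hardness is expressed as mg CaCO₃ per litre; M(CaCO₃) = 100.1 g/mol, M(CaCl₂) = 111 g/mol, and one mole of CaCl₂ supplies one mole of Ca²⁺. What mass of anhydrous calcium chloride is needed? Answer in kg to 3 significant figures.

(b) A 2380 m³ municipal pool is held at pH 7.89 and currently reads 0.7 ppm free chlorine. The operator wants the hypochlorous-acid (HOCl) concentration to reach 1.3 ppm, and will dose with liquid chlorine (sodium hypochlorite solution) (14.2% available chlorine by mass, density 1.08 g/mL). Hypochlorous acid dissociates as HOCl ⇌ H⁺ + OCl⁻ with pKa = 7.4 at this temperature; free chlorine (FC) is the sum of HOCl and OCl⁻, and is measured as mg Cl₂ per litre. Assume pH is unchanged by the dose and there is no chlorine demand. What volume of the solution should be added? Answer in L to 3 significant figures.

(a) Hardness to add: (200 − 161) = 39 mg/L as CaCO₃ × 204,000 L = 7956 g as CaCO₃.
(a) Moles of Ca²⁺ (1 mol Ca²⁺ ≡ 1 mol CaCO₃): 7956 / 100.1 g/mol = 79.48 mol.
(a) Mass of CaCl₂: 79.48 × 111 = 8822 g.

(b) Volume: 2380 m³ = 2,380,000 L.
(b) [OCl⁻]/[HOCl] = 10^(pH − pKa) = 10^(7.89 − 7.4) = 3.09; fraction as HOCl = 1/(1 + 3.09) = 0.2445.
(b) Free chlorine required for 1.3 ppm HOCl: 1.3 / 0.2445 = 5.317 ppm.
(b) FC to add: 5.317 − 0.7 = 4.617 mg/L as Cl₂.
(b) Cl₂ equivalent: 4.617 mg/L × 2,380,000 L = 10,990 g.
(b) Product at 14.2% available Cl: 10,990 / 0.142 = 77,390 g.
(b) Volume: 77,390 g ÷ 1.08 g/mL = 71,660 mL.

(a) 8.82 kg; (b) 71.7 L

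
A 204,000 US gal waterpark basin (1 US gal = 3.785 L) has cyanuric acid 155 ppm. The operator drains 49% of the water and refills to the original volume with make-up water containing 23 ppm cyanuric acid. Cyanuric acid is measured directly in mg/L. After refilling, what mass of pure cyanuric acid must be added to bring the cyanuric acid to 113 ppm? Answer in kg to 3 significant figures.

17.5 kg

Volume: 204,000 US gal × 3.785 L/gal = 772,140 L.
After draining 49% and refilling: 155 × 0.51 + 23 × 0.49 = 90.32 ppm.
Deficit to target: 113 − 90.32 = 22.68 mg/L.
Mass: 22.68 mg/L × 772,140 L = 17,510 g cyanuric acid.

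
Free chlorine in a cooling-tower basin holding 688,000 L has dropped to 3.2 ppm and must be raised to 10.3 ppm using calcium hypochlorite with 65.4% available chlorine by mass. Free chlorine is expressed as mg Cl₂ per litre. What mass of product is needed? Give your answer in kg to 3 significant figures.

Chlorine deficit: 10.3 − 3.2 = 7.1 ppm = 7.1 mg/L as Cl₂.
Cl₂ equivalent needed: 7.1 mg/L × 688,000 L = 4,885,000 mg = 4885 g.
Product at 65.4% available chlorine: 4885 / 0.654 = 7469 g.

7.47 kg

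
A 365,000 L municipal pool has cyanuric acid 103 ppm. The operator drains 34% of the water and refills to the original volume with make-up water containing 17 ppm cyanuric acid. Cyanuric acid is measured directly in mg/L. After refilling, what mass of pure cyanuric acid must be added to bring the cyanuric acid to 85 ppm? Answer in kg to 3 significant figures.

After draining 34% and refilling: 103 × 0.66 + 17 × 0.34 = 73.76 ppm.
Deficit to target: 85 − 73.76 = 11.24 mg/L.
Mass: 11.24 mg/L × 365,000 L = 4103 g cyanuric acid.

4.10 kg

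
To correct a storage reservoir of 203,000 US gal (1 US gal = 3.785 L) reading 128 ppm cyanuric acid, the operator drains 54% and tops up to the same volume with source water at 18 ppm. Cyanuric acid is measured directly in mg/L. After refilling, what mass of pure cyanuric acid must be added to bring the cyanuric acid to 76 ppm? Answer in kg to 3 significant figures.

5.69 kg

Volume: 203,000 US gal × 3.785 L/gal = 768,355 L.
After draining 54% and refilling: 128 × 0.46 + 18 × 0.54 = 68.6 ppm.
Deficit to target: 76 − 68.6 = 7.4 mg/L.
Mass: 7.4 mg/L × 768,355 L = 5686 g cyanuric acid.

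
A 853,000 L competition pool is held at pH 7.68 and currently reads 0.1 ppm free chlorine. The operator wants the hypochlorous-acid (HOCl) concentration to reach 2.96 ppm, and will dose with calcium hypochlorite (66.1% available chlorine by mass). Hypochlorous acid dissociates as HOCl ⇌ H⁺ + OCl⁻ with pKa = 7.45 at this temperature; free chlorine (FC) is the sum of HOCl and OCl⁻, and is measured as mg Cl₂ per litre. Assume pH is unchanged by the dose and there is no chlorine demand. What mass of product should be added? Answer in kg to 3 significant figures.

10.2 kg

[OCl⁻]/[HOCl] = 10^(pH − pKa) = 10^(7.68 − 7.45) = 1.698; fraction as HOCl = 1/(1 + 1.698) = 0.3706.
Free chlorine required for 2.96 ppm HOCl: 2.96 / 0.3706 = 7.987 ppm.
FC to add: 7.987 − 0.1 = 7.887 mg/L as Cl₂.
Cl₂ equivalent: 7.887 mg/L × 853,000 L = 6727 g.
Product at 66.1% available Cl: 6727 / 0.661 = 10,180 g.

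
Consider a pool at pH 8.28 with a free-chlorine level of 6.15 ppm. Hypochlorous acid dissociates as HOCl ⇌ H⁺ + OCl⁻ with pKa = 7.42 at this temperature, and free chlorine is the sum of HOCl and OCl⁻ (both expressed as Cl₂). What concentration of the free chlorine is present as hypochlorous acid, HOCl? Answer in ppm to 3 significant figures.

[OCl⁻]/[HOCl] = 10^(pH − pKa) = 10^(8.28 − 7.42) = 10^0.86 = 7.244.
Fraction as HOCl = 1 / (1 + 7.244) = 0.1213.
HOCl = 0.1213 × 6.15 ppm = 0.746 ppm.

0.746 ppm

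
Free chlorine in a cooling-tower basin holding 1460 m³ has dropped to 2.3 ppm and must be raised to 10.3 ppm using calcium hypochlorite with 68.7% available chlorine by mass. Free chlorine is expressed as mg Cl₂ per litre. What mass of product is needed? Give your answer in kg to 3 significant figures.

17.0 kg

Volume: 1460 m³ = 1,460,000 L.
Chlorine deficit: 10.3 − 2.3 = 8 ppm = 8 mg/L as Cl₂.
Cl₂ equivalent needed: 8 mg/L × 1,460,000 L = 11,680,000 mg = 11,680 g.
Product at 68.7% available chlorine: 11,680 / 0.687 = 17,000 g.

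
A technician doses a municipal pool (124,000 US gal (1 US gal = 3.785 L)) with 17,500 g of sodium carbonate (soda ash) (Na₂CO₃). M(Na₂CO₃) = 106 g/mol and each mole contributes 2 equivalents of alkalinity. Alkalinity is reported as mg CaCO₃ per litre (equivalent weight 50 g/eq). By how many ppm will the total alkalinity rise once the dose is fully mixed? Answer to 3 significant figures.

Volume: 124,000 US gal × 3.785 L/gal = 469,340 L.
Moles of Na₂CO₃: 17,500 g ÷ 106 g/mol = 165.1 mol → 330.2 eq of alkalinity.
As CaCO₃: 330.2 eq × 50 g/eq = 16,510 g.
Rise: 16,510 g / 469,340 L × 1000 = 35.18 mg/L.

35.2 ppm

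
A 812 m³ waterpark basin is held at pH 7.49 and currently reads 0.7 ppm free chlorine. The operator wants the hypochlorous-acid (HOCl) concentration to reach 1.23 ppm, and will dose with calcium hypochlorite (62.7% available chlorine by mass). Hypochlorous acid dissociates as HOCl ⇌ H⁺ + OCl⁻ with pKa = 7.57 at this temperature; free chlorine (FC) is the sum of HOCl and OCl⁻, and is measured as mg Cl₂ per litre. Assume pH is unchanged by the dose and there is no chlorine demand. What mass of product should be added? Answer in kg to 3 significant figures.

Volume: 812 m³ = 812,000 L.
[OCl⁻]/[HOCl] = 10^(pH − pKa) = 10^(7.49 − 7.57) = 0.8318; fraction as HOCl = 1/(1 + 0.8318) = 0.5459.
Free chlorine required for 1.23 ppm HOCl: 1.23 / 0.5459 = 2.253 ppm.
FC to add: 2.253 − 0.7 = 1.553 mg/L as Cl₂.
Cl₂ equivalent: 1.553 mg/L × 812,000 L = 1261 g.
Product at 62.7% available Cl: 1261 / 0.627 = 2011 g.

2.01 kg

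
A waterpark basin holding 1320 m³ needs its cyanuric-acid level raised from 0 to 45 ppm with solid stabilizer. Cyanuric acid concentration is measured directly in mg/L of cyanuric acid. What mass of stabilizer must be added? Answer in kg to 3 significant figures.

Volume: 1320 m³ = 1,320,000 L.
CYA to add: (45 − 0) = 45 mg/L × 1,320,000 L = 59,400 g cyanuric acid.

59.4 kg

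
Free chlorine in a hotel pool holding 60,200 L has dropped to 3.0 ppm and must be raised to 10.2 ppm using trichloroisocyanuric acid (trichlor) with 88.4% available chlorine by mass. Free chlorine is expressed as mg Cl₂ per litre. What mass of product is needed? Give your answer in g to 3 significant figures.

490 g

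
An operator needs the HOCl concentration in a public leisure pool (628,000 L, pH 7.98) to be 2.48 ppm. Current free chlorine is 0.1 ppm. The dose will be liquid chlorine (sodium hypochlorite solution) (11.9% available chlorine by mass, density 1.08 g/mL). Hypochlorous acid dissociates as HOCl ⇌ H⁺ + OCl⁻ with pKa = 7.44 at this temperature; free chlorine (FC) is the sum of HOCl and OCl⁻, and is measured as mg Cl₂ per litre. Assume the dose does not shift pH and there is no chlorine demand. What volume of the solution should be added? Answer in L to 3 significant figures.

[OCl⁻]/[HOCl] = 10^(pH − pKa) = 10^(7.98 − 7.44) = 3.467; fraction as HOCl = 1/(1 + 3.467) = 0.2238.
Free chlorine required for 2.48 ppm HOCl: 2.48 / 0.2238 = 11.08 ppm.
FC to add: 11.08 − 0.1 = 10.98 mg/L as Cl₂.
Cl₂ equivalent: 10.98 mg/L × 628,000 L = 6895 g.
Product at 11.9% available Cl: 6895 / 0.119 = 57,940 g.
Volume: 57,940 g ÷ 1.08 g/mL = 53,650 mL.

53.6 L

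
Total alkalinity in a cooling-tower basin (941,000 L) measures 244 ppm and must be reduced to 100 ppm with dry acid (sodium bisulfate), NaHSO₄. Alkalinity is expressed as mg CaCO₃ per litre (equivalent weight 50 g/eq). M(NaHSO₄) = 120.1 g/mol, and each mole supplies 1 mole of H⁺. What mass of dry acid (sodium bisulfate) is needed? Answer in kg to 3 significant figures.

Alkalinity to neutralize: (244 − 100) = 144 mg/L as CaCO₃ × 941,000 L = 135,500 g as CaCO₃.
Equivalents of H⁺ required: 135,500 ÷ 50 g/eq = 2710 eq = 2710 mol NaHSO₄.
Mass of NaHSO₄: 2710 × 120.1 = 325,500 g.

325 kg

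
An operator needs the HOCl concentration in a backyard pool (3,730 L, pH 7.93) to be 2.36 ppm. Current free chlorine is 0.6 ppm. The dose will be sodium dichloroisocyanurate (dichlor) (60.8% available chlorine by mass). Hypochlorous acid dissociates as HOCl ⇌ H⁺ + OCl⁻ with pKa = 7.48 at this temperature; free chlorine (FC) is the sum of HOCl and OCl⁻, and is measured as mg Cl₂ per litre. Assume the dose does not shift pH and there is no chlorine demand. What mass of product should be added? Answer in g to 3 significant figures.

51.6 g

[OCl⁻]/[HOCl] = 10^(pH − pKa) = 10^(7.93 − 7.48) = 2.818; fraction as HOCl = 1/(1 + 2.818) = 0.2619.
Free chlorine required for 2.36 ppm HOCl: 2.36 / 0.2619 = 9.011 ppm.
FC to add: 9.011 − 0.6 = 8.411 mg/L as Cl₂.
Cl₂ equivalent: 8.411 mg/L × 3,730 L = 31.37 g.
Product at 60.8% available Cl: 31.37 / 0.608 = 51.6 g.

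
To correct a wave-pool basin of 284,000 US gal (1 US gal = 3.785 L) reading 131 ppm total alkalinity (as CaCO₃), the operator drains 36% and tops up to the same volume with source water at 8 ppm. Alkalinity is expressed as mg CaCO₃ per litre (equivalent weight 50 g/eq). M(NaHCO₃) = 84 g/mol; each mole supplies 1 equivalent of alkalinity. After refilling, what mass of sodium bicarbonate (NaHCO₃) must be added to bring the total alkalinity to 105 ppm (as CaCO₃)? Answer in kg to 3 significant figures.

33.0 kg

Volume: 284,000 US gal × 3.785 L/gal = 1,074,940 L.
After draining 36% and refilling: 131 × 0.64 + 8 × 0.36 = 86.72 ppm.
Deficit to target: 105 − 86.72 = 18.28 mg/L.
As CaCO₃: 18.28 mg/L × 1,074,940 L = 19,650 g; ÷ 50 g/eq ÷ 1 = 393 mol NaHCO₃.
Mass: 393 × 84 = 33,010 g.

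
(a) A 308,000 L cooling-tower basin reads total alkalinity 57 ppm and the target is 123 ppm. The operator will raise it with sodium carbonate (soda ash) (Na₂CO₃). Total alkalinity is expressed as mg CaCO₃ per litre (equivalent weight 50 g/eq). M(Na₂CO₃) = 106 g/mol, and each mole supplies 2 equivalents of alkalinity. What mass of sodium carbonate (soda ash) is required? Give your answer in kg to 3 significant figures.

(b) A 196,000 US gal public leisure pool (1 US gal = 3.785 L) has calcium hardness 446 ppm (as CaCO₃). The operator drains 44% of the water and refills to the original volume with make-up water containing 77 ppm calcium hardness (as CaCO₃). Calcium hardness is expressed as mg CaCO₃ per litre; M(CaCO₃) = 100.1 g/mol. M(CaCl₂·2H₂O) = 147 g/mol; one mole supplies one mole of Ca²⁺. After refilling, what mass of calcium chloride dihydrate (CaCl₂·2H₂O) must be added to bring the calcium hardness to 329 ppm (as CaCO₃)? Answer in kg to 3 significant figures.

(a) Alkalinity to add: (123 − 57) = 66 mg/L as CaCO₃ × 308,000 L = 20,330 g as CaCO₃.
(a) Equivalents: 20,330 g ÷ 50 g/eq = 406.6 eq.
(a) Each mole of Na₂CO₃ supplies 2 eq, so 406.6 / 2 = 203.3 mol.
(a) Mass: 203.3 mol × 106 g/mol = 21,550 g.

(b) Volume: 196,000 US gal × 3.785 L/gal = 741,860 L.
(b) After draining 44% and refilling: 446 × 0.56 + 77 × 0.44 = 283.64 ppm.
(b) Deficit to target: 329 − 283.64 = 45.36 mg/L.
(b) As CaCO₃: 45.36 mg/L × 741,860 L = 33,650 g; ÷ 100.1 = 336.2 mol Ca²⁺.
(b) Mass: 336.2 × 147 = 49,420 g.

(a) 21.5 kg; (b) 49.4 kg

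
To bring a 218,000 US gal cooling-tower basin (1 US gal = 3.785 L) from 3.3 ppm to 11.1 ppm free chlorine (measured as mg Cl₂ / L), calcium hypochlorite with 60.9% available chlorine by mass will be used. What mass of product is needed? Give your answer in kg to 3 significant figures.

Volume: 218,000 US gal × 3.785 L/gal = 825,130 L.
Chlorine deficit: 11.1 − 3.3 = 7.8 ppm = 7.8 mg/L as Cl₂.
Cl₂ equivalent needed: 7.8 mg/L × 825,130 L = 6,436,000 mg = 6436 g.
Product at 60.9% available chlorine: 6436 / 0.609 = 10,570 g.

10.6 kg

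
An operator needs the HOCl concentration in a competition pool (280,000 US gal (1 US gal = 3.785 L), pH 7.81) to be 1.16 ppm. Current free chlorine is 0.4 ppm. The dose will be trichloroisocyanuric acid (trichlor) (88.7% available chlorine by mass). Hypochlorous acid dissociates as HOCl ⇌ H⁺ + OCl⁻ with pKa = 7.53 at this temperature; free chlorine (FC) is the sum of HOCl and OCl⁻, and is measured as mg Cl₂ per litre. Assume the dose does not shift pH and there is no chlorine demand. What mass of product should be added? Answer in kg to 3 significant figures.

3.55 kg

Volume: 280,000 US gal × 3.785 L/gal = 1,059,800 L.
[OCl⁻]/[HOCl] = 10^(pH − pKa) = 10^(7.81 − 7.53) = 1.905; fraction as HOCl = 1/(1 + 1.905) = 0.3442.
Free chlorine required for 1.16 ppm HOCl: 1.16 / 0.3442 = 3.37 ppm.
FC to add: 3.37 − 0.4 = 2.97 mg/L as Cl₂.
Cl₂ equivalent: 2.97 mg/L × 1,059,800 L = 3148 g.
Product at 88.7% available Cl: 3148 / 0.887 = 3549 g.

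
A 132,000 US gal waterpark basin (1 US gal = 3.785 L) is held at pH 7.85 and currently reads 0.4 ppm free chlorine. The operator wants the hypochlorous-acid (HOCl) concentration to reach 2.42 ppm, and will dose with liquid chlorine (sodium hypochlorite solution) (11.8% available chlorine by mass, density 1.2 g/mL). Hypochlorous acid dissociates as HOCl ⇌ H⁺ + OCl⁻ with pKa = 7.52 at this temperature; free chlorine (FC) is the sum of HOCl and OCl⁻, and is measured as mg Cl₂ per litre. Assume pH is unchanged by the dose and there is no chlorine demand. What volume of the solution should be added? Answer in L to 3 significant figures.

25.4 L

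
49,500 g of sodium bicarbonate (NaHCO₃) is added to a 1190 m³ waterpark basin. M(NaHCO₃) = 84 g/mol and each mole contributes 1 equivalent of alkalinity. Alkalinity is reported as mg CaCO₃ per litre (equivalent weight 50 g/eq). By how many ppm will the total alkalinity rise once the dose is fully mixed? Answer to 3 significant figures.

24.8 ppm

Volume: 1190 m³ = 1,190,000 L.
Moles of NaHCO₃: 49,500 g ÷ 84 g/mol = 589.3 mol → 589.3 eq of alkalinity.
As CaCO₃: 589.3 eq × 50 g/eq = 29,460 g.
Rise: 29,460 g / 1,190,000 L × 1000 = 24.76 mg/L.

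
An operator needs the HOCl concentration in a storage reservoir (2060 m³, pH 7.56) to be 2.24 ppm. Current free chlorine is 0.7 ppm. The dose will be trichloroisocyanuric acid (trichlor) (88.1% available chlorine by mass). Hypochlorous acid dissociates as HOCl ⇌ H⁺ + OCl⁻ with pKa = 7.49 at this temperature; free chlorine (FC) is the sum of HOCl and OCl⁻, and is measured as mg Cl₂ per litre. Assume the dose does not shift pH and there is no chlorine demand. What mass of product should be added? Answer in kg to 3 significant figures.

9.75 kg

Volume: 2060 m³ = 2,060,000 L.
[OCl⁻]/[HOCl] = 10^(pH − pKa) = 10^(7.56 − 7.49) = 1.175; fraction as HOCl = 1/(1 + 1.175) = 0.4598.
Free chlorine required for 2.24 ppm HOCl: 2.24 / 0.4598 = 4.872 ppm.
FC to add: 4.872 − 0.7 = 4.172 mg/L as Cl₂.
Cl₂ equivalent: 4.172 mg/L × 2,060,000 L = 8594 g.
Product at 88.1% available Cl: 8594 / 0.881 = 9755 g.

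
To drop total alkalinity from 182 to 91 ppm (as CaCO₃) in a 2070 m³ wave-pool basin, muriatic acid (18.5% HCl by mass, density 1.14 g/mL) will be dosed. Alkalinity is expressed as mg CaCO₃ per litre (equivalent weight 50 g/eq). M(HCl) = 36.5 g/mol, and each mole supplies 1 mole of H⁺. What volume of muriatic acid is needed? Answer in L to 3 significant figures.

652 L

Volume: 2070 m³ = 2,070,000 L.
Alkalinity to neutralize: (182 − 91) = 91 mg/L as CaCO₃ × 2,070,000 L = 188,400 g as CaCO₃.
Equivalents of H⁺ required: 188,400 ÷ 50 g/eq = 3767 eq = 3767 mol HCl.
Mass of HCl: 3767 × 36.5 = 137,500 g.
Mass of 18.5% solution: 137,500 / 0.185 = 743,300 g.
Volume: 743,300 g ÷ 1.14 g/mL = 652,000 mL.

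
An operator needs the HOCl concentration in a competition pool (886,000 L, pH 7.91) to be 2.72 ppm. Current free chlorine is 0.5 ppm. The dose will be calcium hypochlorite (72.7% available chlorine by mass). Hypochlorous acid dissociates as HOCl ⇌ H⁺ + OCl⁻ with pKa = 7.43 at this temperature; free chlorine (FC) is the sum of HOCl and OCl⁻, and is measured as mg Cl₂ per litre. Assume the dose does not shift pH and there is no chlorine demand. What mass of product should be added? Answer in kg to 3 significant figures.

[OCl⁻]/[HOCl] = 10^(pH − pKa) = 10^(7.91 − 7.43) = 3.02; fraction as HOCl = 1/(1 + 3.02) = 0.2488.
Free chlorine required for 2.72 ppm HOCl: 2.72 / 0.2488 = 10.93 ppm.
FC to add: 10.93 − 0.5 = 10.43 mg/L as Cl₂.
Cl₂ equivalent: 10.43 mg/L × 886,000 L = 9245 g.
Product at 72.7% available Cl: 9245 / 0.727 = 12,720 g.

12.7 kg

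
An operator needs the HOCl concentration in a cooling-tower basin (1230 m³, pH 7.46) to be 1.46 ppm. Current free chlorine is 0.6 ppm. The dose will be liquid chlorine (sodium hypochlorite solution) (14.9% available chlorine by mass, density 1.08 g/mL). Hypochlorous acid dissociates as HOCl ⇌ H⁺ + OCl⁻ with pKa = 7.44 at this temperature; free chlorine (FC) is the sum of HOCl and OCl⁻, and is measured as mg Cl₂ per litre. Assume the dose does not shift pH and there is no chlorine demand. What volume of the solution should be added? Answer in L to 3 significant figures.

18.3 L

Volume: 1230 m³ = 1,230,000 L.
[OCl⁻]/[HOCl] = 10^(pH − pKa) = 10^(7.46 − 7.44) = 1.047; fraction as HOCl = 1/(1 + 1.047) = 0.4885.
Free chlorine required for 1.46 ppm HOCl: 1.46 / 0.4885 = 2.989 ppm.
FC to add: 2.989 − 0.6 = 2.389 mg/L as Cl₂.
Cl₂ equivalent: 2.389 mg/L × 1,230,000 L = 2938 g.
Product at 14.9% available Cl: 2938 / 0.149 = 19,720 g.
Volume: 19,720 g ÷ 1.08 g/mL = 18,260 mL.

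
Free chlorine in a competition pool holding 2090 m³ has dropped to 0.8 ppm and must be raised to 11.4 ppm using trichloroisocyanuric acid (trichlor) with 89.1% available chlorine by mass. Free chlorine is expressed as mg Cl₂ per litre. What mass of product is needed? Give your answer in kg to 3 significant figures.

24.9 kg

Volume: 2090 m³ = 2,090,000 L.
Chlorine deficit: 11.4 − 0.8 = 10.6 ppm = 10.6 mg/L as Cl₂.
Cl₂ equivalent needed: 10.6 mg/L × 2,090,000 L = 22,150,000 mg = 22,150 g.
Product at 89.1% available chlorine: 22,150 / 0.891 = 24,860 g.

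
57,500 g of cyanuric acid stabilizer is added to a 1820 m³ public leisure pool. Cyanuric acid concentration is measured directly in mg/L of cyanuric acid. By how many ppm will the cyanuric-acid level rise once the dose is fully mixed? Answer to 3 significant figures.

31.6 ppm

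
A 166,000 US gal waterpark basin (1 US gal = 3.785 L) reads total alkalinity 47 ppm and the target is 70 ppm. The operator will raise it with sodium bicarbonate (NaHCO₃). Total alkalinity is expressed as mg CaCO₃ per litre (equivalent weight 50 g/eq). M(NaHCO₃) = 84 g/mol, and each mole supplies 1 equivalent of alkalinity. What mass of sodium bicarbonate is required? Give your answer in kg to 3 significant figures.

24.3 kg

Volume: 166,000 US gal × 3.785 L/gal = 628,310 L.
Alkalinity to add: (70 − 47) = 23 mg/L as CaCO₃ × 628,310 L = 14,450 g as CaCO₃.
Equivalents: 14,450 g ÷ 50 g/eq = 289 eq.
NaHCO₃ supplies 1 eq per mole → 289 mol.
Mass: 289 mol × 84 g/mol = 24,280 g.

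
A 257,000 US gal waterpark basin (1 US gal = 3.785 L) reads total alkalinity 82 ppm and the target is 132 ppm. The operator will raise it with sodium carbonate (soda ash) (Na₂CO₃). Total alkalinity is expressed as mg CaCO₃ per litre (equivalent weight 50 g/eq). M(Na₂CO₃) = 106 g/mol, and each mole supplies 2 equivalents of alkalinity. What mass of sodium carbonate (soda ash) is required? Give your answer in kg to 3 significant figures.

51.6 kg

Volume: 257,000 US gal × 3.785 L/gal = 972,745 L.
Alkalinity to add: (132 − 82) = 50 mg/L as CaCO₃ × 972,745 L = 48,640 g as CaCO₃.
Equivalents: 48,640 g ÷ 50 g/eq = 972.7 eq.
Each mole of Na₂CO₃ supplies 2 eq, so 972.7 / 2 = 486.4 mol.
Mass: 486.4 mol × 106 g/mol = 51,560 g.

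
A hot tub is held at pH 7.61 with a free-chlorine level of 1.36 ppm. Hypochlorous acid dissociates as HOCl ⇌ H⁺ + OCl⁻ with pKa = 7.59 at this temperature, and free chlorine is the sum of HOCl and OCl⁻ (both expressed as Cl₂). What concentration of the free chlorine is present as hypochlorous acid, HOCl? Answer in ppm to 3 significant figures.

[OCl⁻]/[HOCl] = 10^(pH − pKa) = 10^(7.61 − 7.59) = 10^0.02 = 1.047.
Fraction as HOCl = 1 / (1 + 1.047) = 0.4885.
HOCl = 0.4885 × 1.36 ppm = 0.6643 ppm.

0.664 ppm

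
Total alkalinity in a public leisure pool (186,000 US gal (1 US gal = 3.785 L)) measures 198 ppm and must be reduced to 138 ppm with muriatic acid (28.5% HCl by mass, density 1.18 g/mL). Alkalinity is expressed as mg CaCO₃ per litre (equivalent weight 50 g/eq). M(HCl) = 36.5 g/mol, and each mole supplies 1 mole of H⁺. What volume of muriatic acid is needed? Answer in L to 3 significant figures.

91.7 L

Volume: 186,000 US gal × 3.785 L/gal = 704,010 L.
Alkalinity to neutralize: (198 − 138) = 60 mg/L as CaCO₃ × 704,010 L = 42,240 g as CaCO₃.
Equivalents of H⁺ required: 42,240 ÷ 50 g/eq = 844.8 eq = 844.8 mol HCl.
Mass of HCl: 844.8 × 36.5 = 30,840 g.
Mass of 28.5% solution: 30,840 / 0.285 = 108,200 g.
Volume: 108,200 g ÷ 1.18 g/mL = 91,690 mL.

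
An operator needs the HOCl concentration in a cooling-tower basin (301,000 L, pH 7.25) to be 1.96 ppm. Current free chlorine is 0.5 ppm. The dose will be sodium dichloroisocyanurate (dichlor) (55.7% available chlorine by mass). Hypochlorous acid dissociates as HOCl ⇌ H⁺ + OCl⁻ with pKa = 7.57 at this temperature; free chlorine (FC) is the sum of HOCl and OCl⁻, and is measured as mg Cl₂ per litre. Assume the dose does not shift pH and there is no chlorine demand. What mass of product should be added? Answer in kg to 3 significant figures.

[OCl⁻]/[HOCl] = 10^(pH − pKa) = 10^(7.25 − 7.57) = 0.4786; fraction as HOCl = 1/(1 + 0.4786) = 0.6763.
Free chlorine required for 1.96 ppm HOCl: 1.96 / 0.6763 = 2.898 ppm.
FC to add: 2.898 − 0.5 = 2.398 mg/L as Cl₂.
Cl₂ equivalent: 2.398 mg/L × 301,000 L = 721.8 g.
Product at 55.7% available Cl: 721.8 / 0.557 = 1296 g.

1.30 kg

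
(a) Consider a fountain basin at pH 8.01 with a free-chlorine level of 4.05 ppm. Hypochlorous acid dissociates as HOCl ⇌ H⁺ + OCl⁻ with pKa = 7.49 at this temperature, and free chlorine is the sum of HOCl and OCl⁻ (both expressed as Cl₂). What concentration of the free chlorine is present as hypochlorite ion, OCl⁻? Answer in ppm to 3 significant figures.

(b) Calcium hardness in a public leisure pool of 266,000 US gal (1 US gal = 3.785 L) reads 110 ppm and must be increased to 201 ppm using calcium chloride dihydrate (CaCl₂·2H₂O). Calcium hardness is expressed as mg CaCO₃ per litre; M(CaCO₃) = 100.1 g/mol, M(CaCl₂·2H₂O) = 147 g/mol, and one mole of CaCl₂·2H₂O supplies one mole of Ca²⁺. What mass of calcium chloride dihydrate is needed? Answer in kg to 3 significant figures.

(a) [OCl⁻]/[HOCl] = 10^(pH − pKa) = 10^(8.01 − 7.49) = 10^0.52 = 3.311.
(a) Fraction as HOCl = 1 / (1 + 3.311) = 0.2319.
(a) OCl⁻ = (1 − 0.2319) × 4.05 ppm = 3.111 ppm.

(b) Volume: 266,000 US gal × 3.785 L/gal = 1,006,810 L.
(b) Hardness to add: (201 − 110) = 91 mg/L as CaCO₃ × 1,006,810 L = 91,620 g as CaCO₃.
(b) Moles of Ca²⁺ (1 mol Ca²⁺ ≡ 1 mol CaCO₃): 91,620 / 100.1 g/mol = 915.3 mol.
(b) Mass of CaCl₂·2H₂O: 915.3 × 147 = 134,500 g.

(a) 3.11 ppm; (b) 135 kg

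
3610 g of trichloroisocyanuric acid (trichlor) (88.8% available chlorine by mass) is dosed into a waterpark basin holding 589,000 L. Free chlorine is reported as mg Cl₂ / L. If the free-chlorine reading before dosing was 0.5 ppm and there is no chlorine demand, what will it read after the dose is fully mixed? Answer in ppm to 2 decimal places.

Available chlorine delivered: 3610 g × 0.888 = 3206 g as Cl₂.
Concentration rise: 3206 g / 589,000 L = 5.443 mg/L = 5.44 ppm.
Final FC: 0.5 + 5.44 = 5.94 ppm.

5.94 ppm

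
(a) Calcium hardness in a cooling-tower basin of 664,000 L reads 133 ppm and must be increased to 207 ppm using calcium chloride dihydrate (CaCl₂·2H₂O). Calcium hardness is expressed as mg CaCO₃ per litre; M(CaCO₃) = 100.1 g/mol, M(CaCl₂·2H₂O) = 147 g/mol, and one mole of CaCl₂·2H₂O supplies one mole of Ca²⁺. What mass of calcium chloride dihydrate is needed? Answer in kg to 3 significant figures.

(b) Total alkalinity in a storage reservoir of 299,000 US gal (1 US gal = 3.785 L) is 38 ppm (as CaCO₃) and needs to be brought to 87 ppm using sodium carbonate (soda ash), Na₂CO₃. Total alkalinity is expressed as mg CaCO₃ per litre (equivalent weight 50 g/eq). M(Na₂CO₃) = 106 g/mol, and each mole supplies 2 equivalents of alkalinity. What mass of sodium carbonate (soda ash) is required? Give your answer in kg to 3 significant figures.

(a) 72.2 kg; (b) 58.8 kg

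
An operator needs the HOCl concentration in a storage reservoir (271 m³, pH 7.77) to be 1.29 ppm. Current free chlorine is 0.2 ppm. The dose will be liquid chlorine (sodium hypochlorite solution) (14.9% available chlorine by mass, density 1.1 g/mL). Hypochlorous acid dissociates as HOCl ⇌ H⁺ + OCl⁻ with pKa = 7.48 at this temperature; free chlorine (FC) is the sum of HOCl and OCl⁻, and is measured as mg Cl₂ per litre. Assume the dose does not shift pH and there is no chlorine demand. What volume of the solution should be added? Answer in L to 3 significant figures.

5.96 L

Volume: 271 m³ = 271,000 L.
[OCl⁻]/[HOCl] = 10^(pH − pKa) = 10^(7.77 − 7.48) = 1.95; fraction as HOCl = 1/(1 + 1.95) = 0.339.
Free chlorine required for 1.29 ppm HOCl: 1.29 / 0.339 = 3.805 ppm.
FC to add: 3.805 − 0.2 = 3.605 mg/L as Cl₂.
Cl₂ equivalent: 3.605 mg/L × 271,000 L = 977 g.
Product at 14.9% available Cl: 977 / 0.149 = 6557 g.
Volume: 6557 g ÷ 1.1 g/mL = 5961 mL.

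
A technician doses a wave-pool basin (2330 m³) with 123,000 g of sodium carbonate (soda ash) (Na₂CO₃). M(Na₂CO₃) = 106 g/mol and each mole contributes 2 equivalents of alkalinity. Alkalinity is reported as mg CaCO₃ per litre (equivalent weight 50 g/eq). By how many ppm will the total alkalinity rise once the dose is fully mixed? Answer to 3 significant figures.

49.8 ppm

Volume: 2330 m³ = 2,330,000 L.
Moles of Na₂CO₃: 123,000 g ÷ 106 g/mol = 1160 mol → 2321 eq of alkalinity.
As CaCO₃: 2321 eq × 50 g/eq = 116,000 g.
Rise: 116,000 g / 2,330,000 L × 1000 = 49.8 mg/L.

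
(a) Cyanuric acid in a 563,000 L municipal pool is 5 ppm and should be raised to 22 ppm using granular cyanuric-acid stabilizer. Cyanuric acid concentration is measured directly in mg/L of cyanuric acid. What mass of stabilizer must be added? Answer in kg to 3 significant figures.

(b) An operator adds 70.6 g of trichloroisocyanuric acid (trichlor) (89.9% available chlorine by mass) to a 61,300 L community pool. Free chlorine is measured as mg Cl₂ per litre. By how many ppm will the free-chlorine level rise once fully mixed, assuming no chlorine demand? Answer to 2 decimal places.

(a) 9.57 kg; (b) 1.04 ppm

(a) CYA to add: (22 − 5) = 17 mg/L × 563,000 L = 9571 g cyanuric acid.

(b) Available chlorine delivered: 70.6 g × 0.899 = 63.47 g as Cl₂.
(b) Concentration rise: 63.47 g / 61,300 L = 1.035 mg/L = 1.04 ppm.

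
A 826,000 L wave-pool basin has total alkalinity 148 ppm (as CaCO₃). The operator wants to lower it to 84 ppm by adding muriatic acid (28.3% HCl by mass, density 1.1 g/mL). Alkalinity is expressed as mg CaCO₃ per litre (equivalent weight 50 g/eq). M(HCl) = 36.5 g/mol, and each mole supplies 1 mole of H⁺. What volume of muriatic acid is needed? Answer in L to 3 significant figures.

Alkalinity to neutralize: (148 − 84) = 64 mg/L as CaCO₃ × 826,000 L = 52,860 g as CaCO₃.
Equivalents of H⁺ required: 52,860 ÷ 50 g/eq = 1057 eq = 1057 mol HCl.
Mass of HCl: 1057 × 36.5 = 38,590 g.
Mass of 28.3% solution: 38,590 / 0.283 = 136,400 g.
Volume: 136,400 g ÷ 1.1 g/mL = 124,000 mL.

124 L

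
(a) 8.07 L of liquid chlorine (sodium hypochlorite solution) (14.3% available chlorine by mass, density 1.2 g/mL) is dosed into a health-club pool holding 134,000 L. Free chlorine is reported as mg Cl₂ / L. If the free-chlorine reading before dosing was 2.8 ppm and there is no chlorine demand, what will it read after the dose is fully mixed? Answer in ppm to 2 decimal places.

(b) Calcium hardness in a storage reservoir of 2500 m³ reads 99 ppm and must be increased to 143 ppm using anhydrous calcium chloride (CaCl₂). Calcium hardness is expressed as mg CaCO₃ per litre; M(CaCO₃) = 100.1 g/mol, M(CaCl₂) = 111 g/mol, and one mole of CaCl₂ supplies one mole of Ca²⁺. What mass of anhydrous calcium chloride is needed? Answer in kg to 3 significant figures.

(a) 13.13 ppm; (b) 122 kg

(a) Mass of solution: 8.07 L × 1000 mL/L × 1.2 g/mL = 9684 g.
(a) Available chlorine delivered: 9684 g × 0.143 = 1385 g as Cl₂.
(a) Concentration rise: 1385 g / 134,000 L = 10.33 mg/L = 10.33 ppm.
(a) Final FC: 2.8 + 10.33 = 13.13 ppm.

(b) Volume: 2500 m³ = 2,500,000 L.
(b) Hardness to add: (143 − 99) = 44 mg/L as CaCO₃ × 2,500,000 L = 110,000 g as CaCO₃.
(b) Moles of Ca²⁺ (1 mol Ca²⁺ ≡ 1 mol CaCO₃): 110,000 / 100.1 g/mol = 1099 mol.
(b) Mass of CaCl₂: 1099 × 111 = 122,000 g.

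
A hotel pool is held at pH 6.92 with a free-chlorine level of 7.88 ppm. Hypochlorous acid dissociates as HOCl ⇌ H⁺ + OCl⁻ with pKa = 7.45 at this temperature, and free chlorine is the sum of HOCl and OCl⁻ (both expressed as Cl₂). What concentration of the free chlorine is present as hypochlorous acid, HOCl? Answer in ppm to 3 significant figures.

[OCl⁻]/[HOCl] = 10^(pH − pKa) = 10^(6.92 − 7.45) = 10^-0.53 = 0.2951.
Fraction as HOCl = 1 / (1 + 0.2951) = 0.7721.
HOCl = 0.7721 × 7.88 ppm = 6.084 ppm.

6.08 ppm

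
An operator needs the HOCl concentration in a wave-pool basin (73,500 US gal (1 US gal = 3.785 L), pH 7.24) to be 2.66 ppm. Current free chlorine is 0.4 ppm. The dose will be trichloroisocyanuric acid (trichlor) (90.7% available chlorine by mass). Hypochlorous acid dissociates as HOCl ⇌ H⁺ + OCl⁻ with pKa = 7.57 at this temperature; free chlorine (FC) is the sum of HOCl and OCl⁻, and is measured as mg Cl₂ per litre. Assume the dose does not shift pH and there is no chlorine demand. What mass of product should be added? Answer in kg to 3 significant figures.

Volume: 73,500 US gal × 3.785 L/gal = 278,198 L.
[OCl⁻]/[HOCl] = 10^(pH − pKa) = 10^(7.24 − 7.57) = 0.4677; fraction as HOCl = 1/(1 + 0.4677) = 0.6813.
Free chlorine required for 2.66 ppm HOCl: 2.66 / 0.6813 = 3.904 ppm.
FC to add: 3.904 − 0.4 = 3.504 mg/L as Cl₂.
Cl₂ equivalent: 3.504 mg/L × 278,198 L = 974.9 g.
Product at 90.7% available Cl: 974.9 / 0.907 = 1075 g.

1.07 kg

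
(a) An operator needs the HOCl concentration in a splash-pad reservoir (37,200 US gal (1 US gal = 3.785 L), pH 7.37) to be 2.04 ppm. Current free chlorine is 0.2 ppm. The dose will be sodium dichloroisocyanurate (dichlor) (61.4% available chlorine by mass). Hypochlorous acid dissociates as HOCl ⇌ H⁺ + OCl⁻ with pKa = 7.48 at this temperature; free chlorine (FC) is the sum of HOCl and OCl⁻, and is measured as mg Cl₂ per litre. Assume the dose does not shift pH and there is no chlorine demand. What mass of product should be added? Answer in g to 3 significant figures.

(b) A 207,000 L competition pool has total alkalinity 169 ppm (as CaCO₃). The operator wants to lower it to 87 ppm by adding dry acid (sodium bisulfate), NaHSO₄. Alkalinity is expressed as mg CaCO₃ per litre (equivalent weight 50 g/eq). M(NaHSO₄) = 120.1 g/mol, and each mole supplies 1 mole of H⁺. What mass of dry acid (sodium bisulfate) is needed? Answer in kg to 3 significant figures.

(a) 785 g; (b) 40.8 kg

(a) Volume: 37,200 US gal × 3.785 L/gal = 140,802 L.
(a) [OCl⁻]/[HOCl] = 10^(pH − pKa) = 10^(7.37 − 7.48) = 0.7762; fraction as HOCl = 1/(1 + 0.7762) = 0.563.
(a) Free chlorine required for 2.04 ppm HOCl: 2.04 / 0.563 = 3.624 ppm.
(a) FC to add: 3.624 − 0.2 = 3.424 mg/L as Cl₂.
(a) Cl₂ equivalent: 3.424 mg/L × 140,802 L = 482 g.
(a) Product at 61.4% available Cl: 482 / 0.614 = 785.1 g.

(b) Alkalinity to neutralize: (169 − 87) = 82 mg/L as CaCO₃ × 207,000 L = 16,970 g as CaCO₃.
(b) Equivalents of H⁺ required: 16,970 ÷ 50 g/eq = 339.5 eq = 339.5 mol NaHSO₄.
(b) Mass of NaHSO₄: 339.5 × 120.1 = 40,770 g.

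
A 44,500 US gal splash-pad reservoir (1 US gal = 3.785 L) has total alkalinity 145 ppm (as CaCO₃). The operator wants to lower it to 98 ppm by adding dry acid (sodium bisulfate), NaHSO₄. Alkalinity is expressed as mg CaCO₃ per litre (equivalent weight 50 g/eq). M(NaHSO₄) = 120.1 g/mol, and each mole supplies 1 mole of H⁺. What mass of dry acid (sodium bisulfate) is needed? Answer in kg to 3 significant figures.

Volume: 44,500 US gal × 3.785 L/gal = 168,432 L.
Alkalinity to neutralize: (145 − 98) = 47 mg/L as CaCO₃ × 168,432 L = 7916 g as CaCO₃.
Equivalents of H⁺ required: 7916 ÷ 50 g/eq = 158.3 eq = 158.3 mol NaHSO₄.
Mass of NaHSO₄: 158.3 × 120.1 = 19,020 g.

19.0 kg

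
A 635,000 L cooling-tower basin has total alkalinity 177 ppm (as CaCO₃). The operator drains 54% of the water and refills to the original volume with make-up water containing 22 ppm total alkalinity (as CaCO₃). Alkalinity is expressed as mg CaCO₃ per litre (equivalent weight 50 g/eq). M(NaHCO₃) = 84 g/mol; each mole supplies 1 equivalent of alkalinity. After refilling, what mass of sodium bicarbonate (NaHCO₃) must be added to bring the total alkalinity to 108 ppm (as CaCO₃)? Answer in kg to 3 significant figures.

15.7 kg

After draining 54% and refilling: 177 × 0.46 + 22 × 0.54 = 93.3 ppm.
Deficit to target: 108 − 93.3 = 14.7 mg/L.
As CaCO₃: 14.7 mg/L × 635,000 L = 9335 g; ÷ 50 g/eq ÷ 1 = 186.7 mol NaHCO₃.
Mass: 186.7 × 84 = 15,680 g.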